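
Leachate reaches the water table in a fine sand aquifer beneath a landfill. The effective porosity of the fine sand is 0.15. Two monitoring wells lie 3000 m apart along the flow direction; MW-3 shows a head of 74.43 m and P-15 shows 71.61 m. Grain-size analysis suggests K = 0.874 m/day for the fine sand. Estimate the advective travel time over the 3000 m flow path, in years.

1500

Hydraulic gradient i = (74.43 − 71.61) / 3000 = 2.82 / 3000 = 0.0009400.
Darcy flux q = K · i = 0.8740 × 0.0009400 = 0.0008216 m/day.
Seepage velocity v = q / n_e = 0.0008216 / 0.15 = 0.005477 m/day.
Travel time t = L / v = 3000 / 0.005477 = 5.477e+05 days = 1500 years.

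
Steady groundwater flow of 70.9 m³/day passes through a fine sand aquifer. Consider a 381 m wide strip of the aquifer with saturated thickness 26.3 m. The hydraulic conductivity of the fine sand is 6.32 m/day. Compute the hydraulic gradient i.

0.00112

Cross-sectional area A = 381 × 26.3 = 10020 m².
From Q = K·A·i, i = Q / (K·A) = 70.9 / (6.320 × 10020) = 0.001120.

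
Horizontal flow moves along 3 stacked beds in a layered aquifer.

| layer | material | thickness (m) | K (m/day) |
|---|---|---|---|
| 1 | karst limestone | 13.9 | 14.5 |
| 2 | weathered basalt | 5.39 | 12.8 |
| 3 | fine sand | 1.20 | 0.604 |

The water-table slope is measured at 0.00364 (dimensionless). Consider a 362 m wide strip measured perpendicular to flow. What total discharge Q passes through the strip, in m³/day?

Flow is parallel to layering, so each bed carries its own Darcy discharge and the transmissivities add.
Σ(K_i·b_i) = 14.5×13.9 + 12.8×5.39 + 0.604×1.20 = 271.3 m²/day.
Hydraulic gradient i = 0.00364.
Q = Σ(K_i·b_i) · W · i = 271.3 × 362 × 0.003640 = 357.4 m³/day.

357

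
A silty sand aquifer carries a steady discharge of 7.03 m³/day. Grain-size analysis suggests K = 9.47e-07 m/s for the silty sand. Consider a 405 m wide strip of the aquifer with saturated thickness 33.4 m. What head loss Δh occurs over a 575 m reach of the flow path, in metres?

3.65

Convert K: 9.47e-07 m/s × 86400 = 0.08182 m/day.
Cross-sectional area A = 405 × 33.4 = 13527 m².
From Q = K·A·i, i = Q / (K·A) = 7.03 / (0.08182 × 13527) = 0.006352.
Head loss Δh = i · L = 0.006352 × 575 = 3.652 m.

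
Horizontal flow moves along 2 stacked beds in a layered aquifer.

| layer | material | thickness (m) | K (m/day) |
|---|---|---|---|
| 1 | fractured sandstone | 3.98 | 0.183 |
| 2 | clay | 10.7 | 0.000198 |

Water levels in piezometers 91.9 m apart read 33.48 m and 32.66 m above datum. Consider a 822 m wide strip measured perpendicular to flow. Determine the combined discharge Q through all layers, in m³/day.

5.36

Flow is parallel to layering, so each bed carries its own Darcy discharge and the transmissivities add.
Σ(K_i·b_i) = 0.183×3.98 + 0.000198×10.7 = 0.7305 m²/day.
Hydraulic gradient i = (33.48 − 32.66) / 91.9 = 0.82 / 91.9 = 0.008923.
Q = Σ(K_i·b_i) · W · i = 0.7305 × 822 × 0.008923 = 5.358 m³/day.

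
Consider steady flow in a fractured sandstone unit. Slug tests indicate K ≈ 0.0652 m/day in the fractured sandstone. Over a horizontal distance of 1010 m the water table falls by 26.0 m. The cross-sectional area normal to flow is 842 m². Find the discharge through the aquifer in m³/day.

1.41

Hydraulic gradient i = Δh / L = 26.0 / 1010 = 0.02574.
Darcy's law: Q = K · A · i = 0.06520 × 842.0 × 0.02574 = 1.413 m³/day.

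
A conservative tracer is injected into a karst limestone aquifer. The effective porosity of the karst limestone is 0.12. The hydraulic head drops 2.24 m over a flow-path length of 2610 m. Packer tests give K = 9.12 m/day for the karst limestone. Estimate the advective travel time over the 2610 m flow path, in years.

110

Hydraulic gradient i = Δh / L = 2.24 / 2610 = 0.0008582.
Darcy flux q = K · i = 9.120 × 0.0008582 = 0.007827 m/day.
Seepage velocity v = q / n_e = 0.007827 / 0.12 = 0.06523 m/day.
Travel time t = L / v = 2610 / 0.06523 = 40015 days = 109.6 years.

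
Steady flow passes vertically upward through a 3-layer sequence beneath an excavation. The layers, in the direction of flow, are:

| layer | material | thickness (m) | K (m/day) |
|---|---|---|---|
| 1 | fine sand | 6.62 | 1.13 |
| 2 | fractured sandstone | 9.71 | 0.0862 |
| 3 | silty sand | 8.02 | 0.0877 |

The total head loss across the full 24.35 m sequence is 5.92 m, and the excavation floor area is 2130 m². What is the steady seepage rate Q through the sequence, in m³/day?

60.1

Flow is perpendicular to layering, so the layers act in series and the equivalent K is the thickness-weighted harmonic mean.
Total thickness L = 6.62 + 9.71 + 8.02 = 24.35 m.
Σ(b_i/K_i) = 6.62/1.13 + 9.71/0.0862 + 8.02/0.0877 = 210.0 d.
K_eq = L / Σ(b_i/K_i) = 24.35 / 210.0 = 0.1160 m/day.
Q = K_eq · A · (Δh/L) = 0.1160 × 2130 × (5.92/24.35) = 60.06 m³/day.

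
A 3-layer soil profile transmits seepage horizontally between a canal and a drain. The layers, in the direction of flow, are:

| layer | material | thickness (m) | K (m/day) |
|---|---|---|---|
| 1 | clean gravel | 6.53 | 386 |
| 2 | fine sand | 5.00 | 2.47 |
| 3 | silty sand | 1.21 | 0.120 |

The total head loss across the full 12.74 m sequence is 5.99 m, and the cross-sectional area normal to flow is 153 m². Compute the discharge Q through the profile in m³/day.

Flow is perpendicular to layering, so the layers act in series and the equivalent K is the thickness-weighted harmonic mean.
Total thickness L = 6.53 + 5.00 + 1.21 = 12.74 m.
Σ(b_i/K_i) = 6.53/386 + 5.00/2.47 + 1.21/0.120 = 12.12 d.
K_eq = L / Σ(b_i/K_i) = 12.74 / 12.12 = 1.051 m/day.
Q = K_eq · A · (Δh/L) = 1.051 × 153 × (5.99/12.74) = 75.59 m³/day.

75.6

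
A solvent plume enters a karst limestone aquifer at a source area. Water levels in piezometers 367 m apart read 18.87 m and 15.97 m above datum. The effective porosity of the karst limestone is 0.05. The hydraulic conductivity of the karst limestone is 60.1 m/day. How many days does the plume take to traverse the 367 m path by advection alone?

Hydraulic gradient i = (18.87 − 15.97) / 367 = 2.9 / 367 = 0.007902.
Darcy flux q = K · i = 60.10 × 0.007902 = 0.4749 m/day.
Seepage velocity v = q / n_e = 0.4749 / 0.05 = 9.498 m/day.
Travel time t = L / v = 367 / 9.498 = 38.64 days.

38.6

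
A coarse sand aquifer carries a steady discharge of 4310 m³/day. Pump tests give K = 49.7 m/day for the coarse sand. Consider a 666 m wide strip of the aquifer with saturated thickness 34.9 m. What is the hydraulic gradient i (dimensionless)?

Cross-sectional area A = 666 × 34.9 = 23243 m².
From Q = K·A·i, i = Q / (K·A) = 4310 / (49.70 × 23243) = 0.003731.

0.00373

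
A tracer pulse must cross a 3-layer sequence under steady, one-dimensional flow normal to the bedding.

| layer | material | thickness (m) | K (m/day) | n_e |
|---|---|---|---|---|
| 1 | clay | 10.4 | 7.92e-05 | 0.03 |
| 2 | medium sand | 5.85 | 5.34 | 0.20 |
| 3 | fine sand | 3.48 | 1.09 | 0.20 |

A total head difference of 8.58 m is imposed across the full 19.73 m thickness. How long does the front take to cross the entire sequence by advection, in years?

91.3

With flow normal to the layers, continuity requires the same specific discharge q through every layer.
Σ(b_i/K_i) = 10.4/7.92e-05 + 5.85/5.34 + 3.48/1.09 = 1.313e+05 d.
q = Δh / Σ(b_i/K_i) = 8.58 / 1.313e+05 = 6.534e-05 m/day.
In each layer the seepage velocity is v_i = q/n_i, so the layer transit time is t_i = b_i·n_i / q:
  layer 1 (clay): t_1 = 10.4 × 0.03 / 6.534e-05 = 4775 d
  layer 2 (medium sand): t_2 = 5.85 × 0.20 / 6.534e-05 = 17907 d
  layer 3 (fine sand): t_3 = 3.48 × 0.20 / 6.534e-05 = 10652 d
Total t = Σ t_i = 33334 days = 91.26 years.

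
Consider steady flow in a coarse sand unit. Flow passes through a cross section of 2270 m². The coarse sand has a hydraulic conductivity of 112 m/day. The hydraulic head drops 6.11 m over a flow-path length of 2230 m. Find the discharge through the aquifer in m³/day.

697

Hydraulic gradient i = Δh / L = 6.11 / 2230 = 0.002740.
Darcy's law: Q = K · A · i = 112.0 × 2270 × 0.002740 = 696.6 m³/day.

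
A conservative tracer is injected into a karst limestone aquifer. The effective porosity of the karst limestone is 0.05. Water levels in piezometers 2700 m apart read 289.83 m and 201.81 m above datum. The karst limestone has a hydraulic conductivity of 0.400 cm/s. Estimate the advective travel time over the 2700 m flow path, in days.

12.0

Convert K: 0.400 cm/s × 864 = 345.6 m/day.
Hydraulic gradient i = (289.83 − 201.81) / 2700 = 88.02 / 2700 = 0.03260.
Darcy flux q = K · i = 345.6 × 0.03260 = 11.27 m/day.
Seepage velocity v = q / n_e = 11.27 / 0.05 = 225.3 m/day.
Travel time t = L / v = 2700 / 225.3 = 11.98 days.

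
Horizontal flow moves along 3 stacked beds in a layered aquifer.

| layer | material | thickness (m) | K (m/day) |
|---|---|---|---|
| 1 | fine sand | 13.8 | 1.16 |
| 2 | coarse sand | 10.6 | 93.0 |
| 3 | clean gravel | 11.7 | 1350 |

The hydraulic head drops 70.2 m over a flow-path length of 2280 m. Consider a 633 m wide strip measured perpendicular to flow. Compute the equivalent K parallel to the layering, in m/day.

Flow is parallel to layering, so each bed carries its own Darcy discharge and the transmissivities add.
Σ(K_i·b_i) = 1.16×13.8 + 93.0×10.6 + 1350×11.7 = 16797 m²/day.
Total thickness b = 36.10 m, so K_eq = Σ(K_i·b_i)/b = 465.3 m/day.

465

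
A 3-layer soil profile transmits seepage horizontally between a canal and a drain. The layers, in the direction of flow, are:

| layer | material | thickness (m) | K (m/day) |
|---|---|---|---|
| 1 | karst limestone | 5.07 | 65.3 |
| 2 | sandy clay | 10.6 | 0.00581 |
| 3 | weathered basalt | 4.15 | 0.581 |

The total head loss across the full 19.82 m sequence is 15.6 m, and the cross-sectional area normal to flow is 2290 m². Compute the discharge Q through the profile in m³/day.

Flow is perpendicular to layering, so the layers act in series and the equivalent K is the thickness-weighted harmonic mean.
Total thickness L = 5.07 + 10.6 + 4.15 = 19.82 m.
Σ(b_i/K_i) = 5.07/65.3 + 10.6/0.00581 + 4.15/0.581 = 1832 d.
K_eq = L / Σ(b_i/K_i) = 19.82 / 1832 = 0.01082 m/day.
Q = K_eq · A · (Δh/L) = 0.01082 × 2290 × (15.6/19.82) = 19.50 m³/day.

19.5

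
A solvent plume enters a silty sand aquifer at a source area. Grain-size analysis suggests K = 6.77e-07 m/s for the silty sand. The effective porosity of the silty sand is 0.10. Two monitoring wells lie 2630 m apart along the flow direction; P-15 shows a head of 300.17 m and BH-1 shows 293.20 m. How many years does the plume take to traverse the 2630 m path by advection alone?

4650

Convert K: 6.77e-07 m/s × 86400 = 0.05849 m/day.
Hydraulic gradient i = (300.17 − 293.20) / 2630 = 6.97 / 2630 = 0.002650.
Darcy flux q = K · i = 0.05849 × 0.002650 = 0.0001550 m/day.
Seepage velocity v = q / n_e = 0.0001550 / 0.10 = 0.001550 m/day.
Travel time t = L / v = 2630 / 0.001550 = 1.697e+06 days = 4645 years.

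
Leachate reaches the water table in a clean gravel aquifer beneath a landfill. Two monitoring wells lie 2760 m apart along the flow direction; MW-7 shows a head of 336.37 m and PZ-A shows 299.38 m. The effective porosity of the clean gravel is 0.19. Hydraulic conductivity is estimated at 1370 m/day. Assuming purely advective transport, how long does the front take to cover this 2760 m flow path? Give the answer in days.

Hydraulic gradient i = (336.37 − 299.38) / 2760 = 36.99 / 2760 = 0.01340.
Darcy flux q = K · i = 1370 × 0.01340 = 18.36 m/day.
Seepage velocity v = q / n_e = 18.36 / 0.19 = 96.64 m/day.
Travel time t = L / v = 2760 / 96.64 = 28.56 days.

28.6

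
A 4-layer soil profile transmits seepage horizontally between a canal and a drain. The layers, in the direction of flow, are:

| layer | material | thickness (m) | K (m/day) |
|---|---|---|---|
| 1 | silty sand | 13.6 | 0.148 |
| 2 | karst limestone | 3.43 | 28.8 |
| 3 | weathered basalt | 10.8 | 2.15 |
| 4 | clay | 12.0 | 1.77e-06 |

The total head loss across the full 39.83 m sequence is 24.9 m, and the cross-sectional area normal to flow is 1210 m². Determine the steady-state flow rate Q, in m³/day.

Flow is perpendicular to layering, so the layers act in series and the equivalent K is the thickness-weighted harmonic mean.
Total thickness L = 13.6 + 3.43 + 10.8 + 12.0 = 39.83 m.
Σ(b_i/K_i) = 13.6/0.148 + 3.43/28.8 + 10.8/2.15 + 12.0/1.77e-06 = 6.780e+06 d.
K_eq = L / Σ(b_i/K_i) = 39.83 / 6.780e+06 = 5.875e-06 m/day.
Q = K_eq · A · (Δh/L) = 5.875e-06 × 1210 × (24.9/39.83) = 0.004444 m³/day.

0.00444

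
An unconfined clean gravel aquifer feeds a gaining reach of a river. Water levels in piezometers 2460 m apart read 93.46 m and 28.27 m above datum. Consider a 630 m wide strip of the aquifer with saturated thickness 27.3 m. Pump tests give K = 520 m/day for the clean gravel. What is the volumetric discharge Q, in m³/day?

237000

Cross-sectional area A = 630 × 27.3 = 17199 m².
Hydraulic gradient i = (93.46 − 28.27) / 2460 = 65.19 / 2460 = 0.02650.
Darcy's law: Q = K · A · i = 520.0 × 17199 × 0.02650 = 2.370e+05 m³/day.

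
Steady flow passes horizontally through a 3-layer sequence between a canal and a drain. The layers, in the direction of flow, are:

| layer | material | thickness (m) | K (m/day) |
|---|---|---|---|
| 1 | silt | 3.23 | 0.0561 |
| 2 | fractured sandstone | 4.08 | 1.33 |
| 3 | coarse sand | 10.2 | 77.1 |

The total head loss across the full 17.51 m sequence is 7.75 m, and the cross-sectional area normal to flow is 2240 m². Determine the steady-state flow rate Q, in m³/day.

286

Flow is perpendicular to layering, so the layers act in series and the equivalent K is the thickness-weighted harmonic mean.
Total thickness L = 3.23 + 4.08 + 10.2 = 17.51 m.
Σ(b_i/K_i) = 3.23/0.0561 + 4.08/1.33 + 10.2/77.1 = 60.78 d.
K_eq = L / Σ(b_i/K_i) = 17.51 / 60.78 = 0.2881 m/day.
Q = K_eq · A · (Δh/L) = 0.2881 × 2240 × (7.75/17.51) = 285.6 m³/day.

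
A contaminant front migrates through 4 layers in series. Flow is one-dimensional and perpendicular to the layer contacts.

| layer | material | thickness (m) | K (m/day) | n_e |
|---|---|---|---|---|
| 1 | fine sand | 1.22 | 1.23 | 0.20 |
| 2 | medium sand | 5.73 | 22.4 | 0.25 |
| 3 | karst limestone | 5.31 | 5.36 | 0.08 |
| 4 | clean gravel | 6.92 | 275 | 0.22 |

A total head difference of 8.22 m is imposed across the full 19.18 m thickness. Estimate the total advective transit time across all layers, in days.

With flow normal to the layers, continuity requires the same specific discharge q through every layer.
Σ(b_i/K_i) = 1.22/1.23 + 5.73/22.4 + 5.31/5.36 + 6.92/275 = 2.264 d.
q = Δh / Σ(b_i/K_i) = 8.22 / 2.264 = 3.632 m/day.
In each layer the seepage velocity is v_i = q/n_i, so the layer transit time is t_i = b_i·n_i / q:
  layer 1 (fine sand): t_1 = 1.22 × 0.20 / 3.632 = 0.06719 d
  layer 2 (medium sand): t_2 = 5.73 × 0.25 / 3.632 = 0.3945 d
  layer 3 (karst limestone): t_3 = 5.31 × 0.08 / 3.632 = 0.1170 d
  layer 4 (clean gravel): t_4 = 6.92 × 0.22 / 3.632 = 0.4192 d
Total t = Σ t_i = 0.9978 days.

0.998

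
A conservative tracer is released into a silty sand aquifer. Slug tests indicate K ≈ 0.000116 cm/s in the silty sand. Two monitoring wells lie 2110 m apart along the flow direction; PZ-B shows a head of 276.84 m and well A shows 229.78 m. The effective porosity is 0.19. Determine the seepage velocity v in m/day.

0.0118

Convert K: 0.000116 cm/s × 864 = 0.1002 m/day.
Hydraulic gradient i = (276.84 − 229.78) / 2110 = 47.06 / 2110 = 0.02230.
Darcy flux q = K · i = 0.1002 × 0.02230 = 0.002235 m/day.
Seepage velocity v = q / n_e = 0.002235 / 0.19 = 0.01176 m/day.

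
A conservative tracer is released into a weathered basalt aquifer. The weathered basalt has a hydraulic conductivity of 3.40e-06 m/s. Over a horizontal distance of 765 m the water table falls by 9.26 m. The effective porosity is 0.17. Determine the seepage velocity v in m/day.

Convert K: 3.40e-06 m/s × 86400 = 0.2938 m/day.
Hydraulic gradient i = Δh / L = 9.26 / 765 = 0.01210.
Darcy flux q = K · i = 0.2938 × 0.01210 = 0.003556 m/day.
Seepage velocity v = q / n_e = 0.003556 / 0.17 = 0.02092 m/day.

0.0209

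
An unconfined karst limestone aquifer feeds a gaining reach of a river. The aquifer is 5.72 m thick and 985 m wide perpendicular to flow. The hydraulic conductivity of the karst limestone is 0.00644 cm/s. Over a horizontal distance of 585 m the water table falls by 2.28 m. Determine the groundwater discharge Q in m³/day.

Convert K: 0.00644 cm/s × 864 = 5.564 m/day.
Cross-sectional area A = 985 × 5.72 = 5634 m².
Hydraulic gradient i = Δh / L = 2.28 / 585 = 0.003897.
Darcy's law: Q = K · A · i = 5.564 × 5634 × 0.003897 = 122.2 m³/day.

122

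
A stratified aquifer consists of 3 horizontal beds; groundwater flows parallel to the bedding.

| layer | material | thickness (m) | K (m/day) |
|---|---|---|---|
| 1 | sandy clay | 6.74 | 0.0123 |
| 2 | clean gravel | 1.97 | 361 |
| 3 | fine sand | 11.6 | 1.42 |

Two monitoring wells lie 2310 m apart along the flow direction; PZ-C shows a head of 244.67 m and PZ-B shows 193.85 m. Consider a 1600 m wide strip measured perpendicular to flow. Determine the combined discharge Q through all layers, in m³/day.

Flow is parallel to layering, so each bed carries its own Darcy discharge and the transmissivities add.
Σ(K_i·b_i) = 0.0123×6.74 + 361×1.97 + 1.42×11.6 = 727.7 m²/day.
Hydraulic gradient i = (244.67 − 193.85) / 2310 = 50.82 / 2310 = 0.02200.
Q = Σ(K_i·b_i) · W · i = 727.7 × 1600 × 0.02200 = 25616 m³/day.

25600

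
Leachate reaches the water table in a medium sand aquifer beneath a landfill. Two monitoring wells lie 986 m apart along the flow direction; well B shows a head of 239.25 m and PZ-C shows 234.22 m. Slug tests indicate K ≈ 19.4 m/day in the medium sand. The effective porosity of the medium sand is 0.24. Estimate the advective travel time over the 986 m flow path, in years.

Hydraulic gradient i = (239.25 − 234.22) / 986 = 5.03 / 986 = 0.005101.
Darcy flux q = K · i = 19.40 × 0.005101 = 0.09897 m/day.
Seepage velocity v = q / n_e = 0.09897 / 0.24 = 0.4124 m/day.
Travel time t = L / v = 986 / 0.4124 = 2391 days = 6.546 years.

6.55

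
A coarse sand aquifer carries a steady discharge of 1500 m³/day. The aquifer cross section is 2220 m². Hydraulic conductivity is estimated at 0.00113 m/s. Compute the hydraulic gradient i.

Convert K: 0.00113 m/s × 86400 = 97.63 m/day.
From Q = K·A·i, i = Q / (K·A) = 1500 / (97.63 × 2220) = 0.006921.

0.00692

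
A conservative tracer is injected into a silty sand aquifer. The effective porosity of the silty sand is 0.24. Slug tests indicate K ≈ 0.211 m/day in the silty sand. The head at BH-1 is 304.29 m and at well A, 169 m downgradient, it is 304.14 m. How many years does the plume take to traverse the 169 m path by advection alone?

Hydraulic gradient i = (304.29 − 304.14) / 169 = 0.15 / 169 = 0.0008876.
Darcy flux q = K · i = 0.2110 × 0.0008876 = 0.0001873 m/day.
Seepage velocity v = q / n_e = 0.0001873 / 0.24 = 0.0007803 m/day.
Travel time t = L / v = 169 / 0.0007803 = 2.166e+05 days = 593.0 years.

593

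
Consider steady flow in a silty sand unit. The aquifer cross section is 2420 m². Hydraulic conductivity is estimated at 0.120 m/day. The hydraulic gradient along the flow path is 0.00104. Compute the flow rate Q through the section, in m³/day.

0.302

Hydraulic gradient i = 0.00104.
Darcy's law: Q = K · A · i = 0.1200 × 2420 × 0.001040 = 0.3020 m³/day.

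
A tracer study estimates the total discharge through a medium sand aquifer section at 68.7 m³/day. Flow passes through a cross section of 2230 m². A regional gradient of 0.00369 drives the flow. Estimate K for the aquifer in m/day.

Hydraulic gradient i = 0.00369.
From Q = K·A·i, K = Q / (A·i) = 68.7 / (2230 × 0.003690) = 8.349 m/day.

8.35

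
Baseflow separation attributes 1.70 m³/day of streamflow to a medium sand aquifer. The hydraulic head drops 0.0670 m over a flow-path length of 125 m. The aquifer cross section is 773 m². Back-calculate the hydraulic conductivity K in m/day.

4.10

Hydraulic gradient i = Δh / L = 0.0670 / 125 = 0.0005360.
From Q = K·A·i, K = Q / (A·i) = 1.70 / (773.0 × 0.0005360) = 4.103 m/day.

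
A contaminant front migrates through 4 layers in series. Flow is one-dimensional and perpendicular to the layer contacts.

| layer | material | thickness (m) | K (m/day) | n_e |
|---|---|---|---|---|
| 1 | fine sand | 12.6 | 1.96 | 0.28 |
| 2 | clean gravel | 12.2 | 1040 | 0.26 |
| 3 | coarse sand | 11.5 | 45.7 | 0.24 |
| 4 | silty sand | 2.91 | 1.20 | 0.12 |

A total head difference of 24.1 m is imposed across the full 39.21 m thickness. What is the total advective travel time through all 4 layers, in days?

With flow normal to the layers, continuity requires the same specific discharge q through every layer.
Σ(b_i/K_i) = 12.6/1.96 + 12.2/1040 + 11.5/45.7 + 2.91/1.20 = 9.117 d.
q = Δh / Σ(b_i/K_i) = 24.1 / 9.117 = 2.643 m/day.
In each layer the seepage velocity is v_i = q/n_i, so the layer transit time is t_i = b_i·n_i / q:
  layer 1 (fine sand): t_1 = 12.6 × 0.28 / 2.643 = 1.335 d
  layer 2 (clean gravel): t_2 = 12.2 × 0.26 / 2.643 = 1.200 d
  layer 3 (coarse sand): t_3 = 11.5 × 0.24 / 2.643 = 1.044 d
  layer 4 (silty sand): t_4 = 2.91 × 0.12 / 2.643 = 0.1321 d
Total t = Σ t_i = 3.711 days.

3.71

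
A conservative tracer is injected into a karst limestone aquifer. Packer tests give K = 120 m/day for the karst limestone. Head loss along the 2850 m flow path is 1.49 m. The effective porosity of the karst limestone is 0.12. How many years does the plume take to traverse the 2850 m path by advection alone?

14.9

Hydraulic gradient i = Δh / L = 1.49 / 2850 = 0.0005228.
Darcy flux q = K · i = 120.0 × 0.0005228 = 0.06274 m/day.
Seepage velocity v = q / n_e = 0.06274 / 0.12 = 0.5228 m/day.
Travel time t = L / v = 2850 / 0.5228 = 5451 days = 14.92 years.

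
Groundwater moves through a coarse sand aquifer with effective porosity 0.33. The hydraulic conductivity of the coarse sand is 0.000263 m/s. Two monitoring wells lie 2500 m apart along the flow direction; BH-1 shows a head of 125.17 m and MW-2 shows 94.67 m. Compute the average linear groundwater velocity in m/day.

Convert K: 0.000263 m/s × 86400 = 22.72 m/day.
Hydraulic gradient i = (125.17 − 94.67) / 2500 = 30.5 / 2500 = 0.01220.
Darcy flux q = K · i = 22.72 × 0.01220 = 0.2772 m/day.
Seepage velocity v = q / n_e = 0.2772 / 0.33 = 0.8401 m/day.

0.840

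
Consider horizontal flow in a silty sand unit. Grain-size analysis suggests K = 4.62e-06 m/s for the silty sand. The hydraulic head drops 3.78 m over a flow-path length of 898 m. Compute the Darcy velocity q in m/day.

Convert K: 4.62e-06 m/s × 86400 = 0.3992 m/day.
Hydraulic gradient i = Δh / L = 3.78 / 898 = 0.004209.
Specific discharge q = K · i = 0.3992 × 0.004209 = 0.001680 m/day.

0.00168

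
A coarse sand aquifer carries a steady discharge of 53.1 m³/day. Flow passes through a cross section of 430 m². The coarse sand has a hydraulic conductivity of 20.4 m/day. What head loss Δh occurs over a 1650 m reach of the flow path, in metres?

From Q = K·A·i, i = Q / (K·A) = 53.1 / (20.40 × 430.0) = 0.006053.
Head loss Δh = i · L = 0.006053 × 1650 = 9.988 m.

9.99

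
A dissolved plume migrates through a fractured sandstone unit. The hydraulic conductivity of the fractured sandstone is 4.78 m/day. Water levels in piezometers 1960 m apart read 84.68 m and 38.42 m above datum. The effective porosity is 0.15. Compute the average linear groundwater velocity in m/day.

0.752

Hydraulic gradient i = (84.68 − 38.42) / 1960 = 46.26 / 1960 = 0.02360.
Darcy flux q = K · i = 4.780 × 0.02360 = 0.1128 m/day.
Seepage velocity v = q / n_e = 0.1128 / 0.15 = 0.7521 m/day.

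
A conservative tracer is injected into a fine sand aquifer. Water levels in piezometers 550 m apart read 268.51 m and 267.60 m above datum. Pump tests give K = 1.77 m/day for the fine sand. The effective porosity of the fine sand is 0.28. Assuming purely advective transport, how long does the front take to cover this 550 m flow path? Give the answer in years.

144

Hydraulic gradient i = (268.51 − 267.60) / 550 = 0.91 / 550 = 0.001655.
Darcy flux q = K · i = 1.770 × 0.001655 = 0.002929 m/day.
Seepage velocity v = q / n_e = 0.002929 / 0.28 = 0.01046 m/day.
Travel time t = L / v = 550 / 0.01046 = 52586 days = 144.0 years.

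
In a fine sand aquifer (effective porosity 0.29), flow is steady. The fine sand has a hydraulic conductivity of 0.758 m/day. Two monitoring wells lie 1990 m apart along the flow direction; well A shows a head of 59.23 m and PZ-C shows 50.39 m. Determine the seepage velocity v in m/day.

0.0116

Hydraulic gradient i = (59.23 − 50.39) / 1990 = 8.84 / 1990 = 0.004442.
Darcy flux q = K · i = 0.7580 × 0.004442 = 0.003367 m/day.
Seepage velocity v = q / n_e = 0.003367 / 0.29 = 0.01161 m/day.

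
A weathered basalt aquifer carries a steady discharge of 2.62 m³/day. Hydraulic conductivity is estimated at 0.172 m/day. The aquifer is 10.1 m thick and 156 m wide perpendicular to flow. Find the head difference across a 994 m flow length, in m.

9.61

Cross-sectional area A = 156 × 10.1 = 1576 m².
From Q = K·A·i, i = Q / (K·A) = 2.62 / (0.1720 × 1576) = 0.009668.
Head loss Δh = i · L = 0.009668 × 994 = 9.610 m.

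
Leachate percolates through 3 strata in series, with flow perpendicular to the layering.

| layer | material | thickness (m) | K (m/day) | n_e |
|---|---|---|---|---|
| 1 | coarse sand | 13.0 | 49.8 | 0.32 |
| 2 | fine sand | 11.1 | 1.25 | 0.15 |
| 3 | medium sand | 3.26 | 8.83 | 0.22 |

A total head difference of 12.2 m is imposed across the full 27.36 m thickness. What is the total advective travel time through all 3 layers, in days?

With flow normal to the layers, continuity requires the same specific discharge q through every layer.
Σ(b_i/K_i) = 13.0/49.8 + 11.1/1.25 + 3.26/8.83 = 9.510 d.
q = Δh / Σ(b_i/K_i) = 12.2 / 9.510 = 1.283 m/day.
In each layer the seepage velocity is v_i = q/n_i, so the layer transit time is t_i = b_i·n_i / q:
  layer 1 (coarse sand): t_1 = 13.0 × 0.32 / 1.283 = 3.243 d
  layer 2 (fine sand): t_2 = 11.1 × 0.15 / 1.283 = 1.298 d
  layer 3 (medium sand): t_3 = 3.26 × 0.22 / 1.283 = 0.5591 d
Total t = Σ t_i = 5.100 days.

5.10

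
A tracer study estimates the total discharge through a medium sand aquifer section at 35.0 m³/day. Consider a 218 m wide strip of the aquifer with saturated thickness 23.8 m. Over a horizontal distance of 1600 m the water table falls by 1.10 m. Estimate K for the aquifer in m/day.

Cross-sectional area A = 218 × 23.8 = 5188 m².
Hydraulic gradient i = Δh / L = 1.10 / 1600 = 0.0006875.
From Q = K·A·i, K = Q / (A·i) = 35.0 / (5188 × 0.0006875) = 9.812 m/day.

9.81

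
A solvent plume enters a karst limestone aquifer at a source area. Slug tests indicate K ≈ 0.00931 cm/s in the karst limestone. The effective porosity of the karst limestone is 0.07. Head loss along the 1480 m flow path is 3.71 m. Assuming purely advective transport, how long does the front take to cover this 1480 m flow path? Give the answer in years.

Convert K: 0.00931 cm/s × 864 = 8.044 m/day.
Hydraulic gradient i = Δh / L = 3.71 / 1480 = 0.002507.
Darcy flux q = K · i = 8.044 × 0.002507 = 0.02016 m/day.
Seepage velocity v = q / n_e = 0.02016 / 0.07 = 0.2881 m/day.
Travel time t = L / v = 1480 / 0.2881 = 5138 days = 14.07 years.

14.1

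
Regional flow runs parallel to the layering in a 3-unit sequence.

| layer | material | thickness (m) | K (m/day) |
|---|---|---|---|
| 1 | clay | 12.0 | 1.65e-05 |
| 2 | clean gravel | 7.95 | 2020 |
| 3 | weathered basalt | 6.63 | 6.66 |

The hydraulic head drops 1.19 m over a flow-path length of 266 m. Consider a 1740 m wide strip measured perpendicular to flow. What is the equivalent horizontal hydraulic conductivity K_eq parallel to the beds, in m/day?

Flow is parallel to layering, so each bed carries its own Darcy discharge and the transmissivities add.
Σ(K_i·b_i) = 1.65e-05×12.0 + 2020×7.95 + 6.66×6.63 = 16103 m²/day.
Total thickness b = 26.58 m, so K_eq = Σ(K_i·b_i)/b = 605.8 m/day.

606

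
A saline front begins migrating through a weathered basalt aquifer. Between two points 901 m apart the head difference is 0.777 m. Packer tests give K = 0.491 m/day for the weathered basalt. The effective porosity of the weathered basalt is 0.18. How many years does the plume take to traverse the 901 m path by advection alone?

Hydraulic gradient i = Δh / L = 0.777 / 901 = 0.0008624.
Darcy flux q = K · i = 0.4910 × 0.0008624 = 0.0004234 m/day.
Seepage velocity v = q / n_e = 0.0004234 / 0.18 = 0.002352 m/day.
Travel time t = L / v = 901 / 0.002352 = 3.830e+05 days = 1049 years.

1050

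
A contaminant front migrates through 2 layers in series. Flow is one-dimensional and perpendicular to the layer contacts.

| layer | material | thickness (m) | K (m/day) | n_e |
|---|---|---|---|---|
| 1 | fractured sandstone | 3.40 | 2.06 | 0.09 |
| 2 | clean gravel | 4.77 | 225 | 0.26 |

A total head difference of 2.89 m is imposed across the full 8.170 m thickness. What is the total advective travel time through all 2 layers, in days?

0.894

With flow normal to the layers, continuity requires the same specific discharge q through every layer.
Σ(b_i/K_i) = 3.40/2.06 + 4.77/225 = 1.672 d.
q = Δh / Σ(b_i/K_i) = 2.89 / 1.672 = 1.729 m/day.
In each layer the seepage velocity is v_i = q/n_i, so the layer transit time is t_i = b_i·n_i / q:
  layer 1 (fractured sandstone): t_1 = 3.40 × 0.09 / 1.729 = 0.1770 d
  layer 2 (clean gravel): t_2 = 4.77 × 0.26 / 1.729 = 0.7174 d
Total t = Σ t_i = 0.8944 days.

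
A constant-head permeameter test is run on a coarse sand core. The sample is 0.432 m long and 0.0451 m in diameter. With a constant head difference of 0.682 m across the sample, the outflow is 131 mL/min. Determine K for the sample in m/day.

74.8

Cross-sectional area A = π·(d/2)² = π × (0.0451/2)² = 0.001598 m².
Convert discharge: 131 mL/min = 2.183e-06 m³/s.
Darcy's law rearranged: K = Q·L / (A·Δh) = 2.183e-06 × 0.432 / (0.001598 × 0.682) = 0.0008657 m/s = 74.80 m/day.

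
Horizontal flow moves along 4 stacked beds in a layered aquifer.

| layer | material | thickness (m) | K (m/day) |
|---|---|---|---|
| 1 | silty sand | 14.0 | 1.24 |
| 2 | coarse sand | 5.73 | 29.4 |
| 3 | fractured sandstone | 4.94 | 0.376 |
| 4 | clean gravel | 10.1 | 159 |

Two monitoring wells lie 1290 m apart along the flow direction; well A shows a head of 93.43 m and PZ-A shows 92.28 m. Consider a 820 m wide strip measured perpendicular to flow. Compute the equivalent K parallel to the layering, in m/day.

Flow is parallel to layering, so each bed carries its own Darcy discharge and the transmissivities add.
Σ(K_i·b_i) = 1.24×14.0 + 29.4×5.73 + 0.376×4.94 + 159×10.1 = 1794 m²/day.
Total thickness b = 34.77 m, so K_eq = Σ(K_i·b_i)/b = 51.58 m/day.

51.6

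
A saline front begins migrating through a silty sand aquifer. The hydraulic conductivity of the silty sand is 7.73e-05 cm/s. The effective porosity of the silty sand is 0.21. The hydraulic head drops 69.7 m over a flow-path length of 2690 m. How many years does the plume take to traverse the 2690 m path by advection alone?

894

Convert K: 7.73e-05 cm/s × 864 = 0.06679 m/day.
Hydraulic gradient i = Δh / L = 69.7 / 2690 = 0.02591.
Darcy flux q = K · i = 0.06679 × 0.02591 = 0.001731 m/day.
Seepage velocity v = q / n_e = 0.001731 / 0.21 = 0.008241 m/day.
Travel time t = L / v = 2690 / 0.008241 = 3.264e+05 days = 893.7 years.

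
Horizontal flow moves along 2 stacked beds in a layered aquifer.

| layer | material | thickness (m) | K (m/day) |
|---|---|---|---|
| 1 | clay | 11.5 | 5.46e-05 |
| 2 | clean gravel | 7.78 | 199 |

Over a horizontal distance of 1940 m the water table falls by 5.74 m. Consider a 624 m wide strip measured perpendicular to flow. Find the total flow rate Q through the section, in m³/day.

Flow is parallel to layering, so each bed carries its own Darcy discharge and the transmissivities add.
Σ(K_i·b_i) = 5.46e-05×11.5 + 199×7.78 = 1548 m²/day.
Hydraulic gradient i = Δh / L = 5.74 / 1940 = 0.002959.
Q = Σ(K_i·b_i) · W · i = 1548 × 624 × 0.002959 = 2858 m³/day.

2860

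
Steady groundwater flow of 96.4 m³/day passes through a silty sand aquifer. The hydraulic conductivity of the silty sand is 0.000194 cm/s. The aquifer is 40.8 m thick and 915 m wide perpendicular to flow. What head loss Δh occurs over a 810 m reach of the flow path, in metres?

12.5

Convert K: 0.000194 cm/s × 864 = 0.1676 m/day.
Cross-sectional area A = 915 × 40.8 = 37332 m².
From Q = K·A·i, i = Q / (K·A) = 96.4 / (0.1676 × 37332) = 0.01541.
Head loss Δh = i · L = 0.01541 × 810 = 12.48 m.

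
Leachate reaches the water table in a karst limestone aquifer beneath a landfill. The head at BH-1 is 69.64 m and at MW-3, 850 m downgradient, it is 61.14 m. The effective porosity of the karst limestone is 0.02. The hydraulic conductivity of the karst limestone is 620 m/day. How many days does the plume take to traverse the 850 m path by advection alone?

2.74

Hydraulic gradient i = (69.64 − 61.14) / 850 = 8.5 / 850 = 0.01000.
Darcy flux q = K · i = 620.0 × 0.01000 = 6.200 m/day.
Seepage velocity v = q / n_e = 6.200 / 0.02 = 310.0 m/day.
Travel time t = L / v = 850 / 310.0 = 2.742 days.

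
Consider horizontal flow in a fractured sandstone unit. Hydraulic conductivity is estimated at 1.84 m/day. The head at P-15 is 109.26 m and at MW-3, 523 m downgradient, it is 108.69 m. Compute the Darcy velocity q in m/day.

Hydraulic gradient i = (109.26 − 108.69) / 523 = 0.57 / 523 = 0.001090.
Specific discharge q = K · i = 1.840 × 0.001090 = 0.002005 m/day.

0.00201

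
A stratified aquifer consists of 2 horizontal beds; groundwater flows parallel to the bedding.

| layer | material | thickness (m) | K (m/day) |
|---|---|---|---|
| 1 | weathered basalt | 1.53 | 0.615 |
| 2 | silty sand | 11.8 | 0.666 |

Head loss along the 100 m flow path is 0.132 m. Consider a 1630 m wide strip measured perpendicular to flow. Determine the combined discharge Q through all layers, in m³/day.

Flow is parallel to layering, so each bed carries its own Darcy discharge and the transmissivities add.
Σ(K_i·b_i) = 0.615×1.53 + 0.666×11.8 = 8.800 m²/day.
Hydraulic gradient i = Δh / L = 0.132 / 100 = 0.001320.
Q = Σ(K_i·b_i) · W · i = 8.800 × 1630 × 0.001320 = 18.93 m³/day.

18.9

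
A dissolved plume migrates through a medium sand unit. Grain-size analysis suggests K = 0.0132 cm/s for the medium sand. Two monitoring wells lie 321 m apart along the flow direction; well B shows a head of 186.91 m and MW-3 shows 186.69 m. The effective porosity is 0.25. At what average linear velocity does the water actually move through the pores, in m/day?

0.0313

Convert K: 0.0132 cm/s × 864 = 11.40 m/day.
Hydraulic gradient i = (186.91 − 186.69) / 321 = 0.22 / 321 = 0.0006854.
Darcy flux q = K · i = 11.40 × 0.0006854 = 0.007816 m/day.
Seepage velocity v = q / n_e = 0.007816 / 0.25 = 0.03127 m/day.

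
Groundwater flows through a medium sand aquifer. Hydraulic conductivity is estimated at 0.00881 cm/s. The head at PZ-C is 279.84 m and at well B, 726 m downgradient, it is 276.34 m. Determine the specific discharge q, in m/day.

Convert K: 0.00881 cm/s × 864 = 7.612 m/day.
Hydraulic gradient i = (279.84 − 276.34) / 726 = 3.5 / 726 = 0.004821.
Specific discharge q = K · i = 7.612 × 0.004821 = 0.03670 m/day.

0.0367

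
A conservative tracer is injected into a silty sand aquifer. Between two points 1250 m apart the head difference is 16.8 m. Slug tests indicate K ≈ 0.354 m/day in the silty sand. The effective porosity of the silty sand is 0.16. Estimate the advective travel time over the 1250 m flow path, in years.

Hydraulic gradient i = Δh / L = 16.8 / 1250 = 0.01344.
Darcy flux q = K · i = 0.3540 × 0.01344 = 0.004758 m/day.
Seepage velocity v = q / n_e = 0.004758 / 0.16 = 0.02974 m/day.
Travel time t = L / v = 1250 / 0.02974 = 42037 days = 115.1 years.

115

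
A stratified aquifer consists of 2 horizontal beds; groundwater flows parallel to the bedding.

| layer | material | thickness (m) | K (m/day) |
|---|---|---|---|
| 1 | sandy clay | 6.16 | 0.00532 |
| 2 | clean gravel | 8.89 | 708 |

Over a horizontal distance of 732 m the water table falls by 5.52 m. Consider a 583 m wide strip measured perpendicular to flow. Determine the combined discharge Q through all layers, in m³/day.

Flow is parallel to layering, so each bed carries its own Darcy discharge and the transmissivities add.
Σ(K_i·b_i) = 0.00532×6.16 + 708×8.89 = 6294 m²/day.
Hydraulic gradient i = Δh / L = 5.52 / 732 = 0.007541.
Q = Σ(K_i·b_i) · W · i = 6294 × 583 × 0.007541 = 27672 m³/day.

27700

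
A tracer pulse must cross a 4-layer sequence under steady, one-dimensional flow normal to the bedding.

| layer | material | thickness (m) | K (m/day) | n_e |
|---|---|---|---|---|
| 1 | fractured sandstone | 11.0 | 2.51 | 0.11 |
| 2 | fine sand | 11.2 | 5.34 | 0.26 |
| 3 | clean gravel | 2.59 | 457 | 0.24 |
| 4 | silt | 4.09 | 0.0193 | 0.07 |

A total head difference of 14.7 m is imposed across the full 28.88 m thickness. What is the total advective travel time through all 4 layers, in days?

With flow normal to the layers, continuity requires the same specific discharge q through every layer.
Σ(b_i/K_i) = 11.0/2.51 + 11.2/5.34 + 2.59/457 + 4.09/0.0193 = 218.4 d.
q = Δh / Σ(b_i/K_i) = 14.7 / 218.4 = 0.06731 m/day.
In each layer the seepage velocity is v_i = q/n_i, so the layer transit time is t_i = b_i·n_i / q:
  layer 1 (fractured sandstone): t_1 = 11.0 × 0.11 / 0.06731 = 17.98 d
  layer 2 (fine sand): t_2 = 11.2 × 0.26 / 0.06731 = 43.26 d
  layer 3 (clean gravel): t_3 = 2.59 × 0.24 / 0.06731 = 9.235 d
  layer 4 (silt): t_4 = 4.09 × 0.07 / 0.06731 = 4.254 d
Total t = Σ t_i = 74.73 days.

74.7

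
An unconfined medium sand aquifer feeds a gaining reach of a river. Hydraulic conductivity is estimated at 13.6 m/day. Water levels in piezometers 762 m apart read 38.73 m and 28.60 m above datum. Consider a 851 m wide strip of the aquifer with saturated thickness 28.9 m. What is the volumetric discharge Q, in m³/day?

4450

Cross-sectional area A = 851 × 28.9 = 24594 m².
Hydraulic gradient i = (38.73 − 28.60) / 762 = 10.13 / 762 = 0.01329.
Darcy's law: Q = K · A · i = 13.60 × 24594 × 0.01329 = 4447 m³/day.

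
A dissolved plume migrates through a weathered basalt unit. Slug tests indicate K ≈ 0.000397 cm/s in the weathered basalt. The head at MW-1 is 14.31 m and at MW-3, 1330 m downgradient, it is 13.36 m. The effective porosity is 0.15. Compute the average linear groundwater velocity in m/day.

0.00163

Convert K: 0.000397 cm/s × 864 = 0.3430 m/day.
Hydraulic gradient i = (14.31 − 13.36) / 1330 = 0.95 / 1330 = 0.0007143.
Darcy flux q = K · i = 0.3430 × 0.0007143 = 0.0002450 m/day.
Seepage velocity v = q / n_e = 0.0002450 / 0.15 = 0.001633 m/day.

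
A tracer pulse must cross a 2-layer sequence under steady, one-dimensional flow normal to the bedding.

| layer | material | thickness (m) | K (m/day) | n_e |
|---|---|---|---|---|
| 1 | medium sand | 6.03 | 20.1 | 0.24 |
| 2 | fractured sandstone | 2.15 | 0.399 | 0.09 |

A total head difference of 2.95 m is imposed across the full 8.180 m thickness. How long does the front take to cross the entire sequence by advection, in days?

With flow normal to the layers, continuity requires the same specific discharge q through every layer.
Σ(b_i/K_i) = 6.03/20.1 + 2.15/0.399 = 5.688 d.
q = Δh / Σ(b_i/K_i) = 2.95 / 5.688 = 0.5186 m/day.
In each layer the seepage velocity is v_i = q/n_i, so the layer transit time is t_i = b_i·n_i / q:
  layer 1 (medium sand): t_1 = 6.03 × 0.24 / 0.5186 = 2.791 d
  layer 2 (fractured sandstone): t_2 = 2.15 × 0.09 / 0.5186 = 0.3731 d
Total t = Σ t_i = 3.164 days.

3.16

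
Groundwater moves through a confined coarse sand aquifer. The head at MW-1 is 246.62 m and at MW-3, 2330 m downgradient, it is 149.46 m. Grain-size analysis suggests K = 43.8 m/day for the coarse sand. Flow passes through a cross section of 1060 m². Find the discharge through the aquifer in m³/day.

1940

Hydraulic gradient i = (246.62 − 149.46) / 2330 = 97.16 / 2330 = 0.04170.
Darcy's law: Q = K · A · i = 43.80 × 1060 × 0.04170 = 1936 m³/day.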